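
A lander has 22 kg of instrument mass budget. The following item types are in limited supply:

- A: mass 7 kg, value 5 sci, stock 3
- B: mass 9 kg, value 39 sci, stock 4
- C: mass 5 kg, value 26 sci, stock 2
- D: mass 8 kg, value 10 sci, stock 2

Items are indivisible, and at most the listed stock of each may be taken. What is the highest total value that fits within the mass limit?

Best selections within mass 22 and stock limits:
- 1×B + 2×C: mass 19, value 91
- 2×B: mass 18, value 78
Best: 91 sci.

91 sci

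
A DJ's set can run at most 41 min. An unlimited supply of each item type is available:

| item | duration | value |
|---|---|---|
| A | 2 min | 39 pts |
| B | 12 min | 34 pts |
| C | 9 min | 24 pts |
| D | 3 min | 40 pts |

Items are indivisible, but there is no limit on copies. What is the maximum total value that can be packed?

781 pts

Best value-per-unit is A at 39/2; filling with it alone gives 20×39 = 780.
Optimal mix: 19×A + 1×D → duration 41, value 781.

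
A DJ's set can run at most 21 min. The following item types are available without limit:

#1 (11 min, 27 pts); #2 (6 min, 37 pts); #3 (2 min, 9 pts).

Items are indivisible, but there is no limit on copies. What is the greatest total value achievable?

Best value-per-unit is #2 at 37/6; filling with it alone gives 3×37 = 111.
Optimal mix: 3×#2 + 1×#3 → duration 20, value 120.

120 pts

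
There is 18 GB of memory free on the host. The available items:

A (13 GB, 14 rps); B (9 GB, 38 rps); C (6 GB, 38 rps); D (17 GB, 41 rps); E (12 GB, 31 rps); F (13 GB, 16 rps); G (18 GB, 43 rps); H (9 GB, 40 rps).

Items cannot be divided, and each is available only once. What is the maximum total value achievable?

78 rps

Check high-value combinations within 18 GB:
- C+H: memory 6+9=15, value 38+40=78
- B+H: memory 9+9=18, value 38+40=78
- B+C: memory 9+6=15, value 38+38=76
- C+E: memory 6+12=18, value 38+31=69
Best: 78 rps.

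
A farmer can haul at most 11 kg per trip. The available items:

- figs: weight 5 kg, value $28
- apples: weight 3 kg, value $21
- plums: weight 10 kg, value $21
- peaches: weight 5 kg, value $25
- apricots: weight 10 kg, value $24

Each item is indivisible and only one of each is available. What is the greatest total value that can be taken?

$53

Check high-value combinations within 11 kg:
- figs+peaches: weight 5+5=10, value 28+25=53
- figs+apples: weight 5+3=8, value 28+21=49
- apples+peaches: weight 3+5=8, value 21+25=46
- figs: weight 5, value 28
Best: $53.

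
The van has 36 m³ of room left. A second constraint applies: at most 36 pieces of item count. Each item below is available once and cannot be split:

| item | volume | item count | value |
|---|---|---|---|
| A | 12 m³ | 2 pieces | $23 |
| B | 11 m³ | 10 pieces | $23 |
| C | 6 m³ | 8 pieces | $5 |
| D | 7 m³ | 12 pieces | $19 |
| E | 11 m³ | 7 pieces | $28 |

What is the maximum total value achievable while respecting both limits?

Feasible sets respecting both limits:
- A+C+D+E: volume 36, item count 29, value 75
- A+B+E: volume 34, item count 19, value 74
- A+B+C+D: volume 36, item count 32, value 70
- A+D+E: volume 30, item count 21, value 70
Best: $75.

$75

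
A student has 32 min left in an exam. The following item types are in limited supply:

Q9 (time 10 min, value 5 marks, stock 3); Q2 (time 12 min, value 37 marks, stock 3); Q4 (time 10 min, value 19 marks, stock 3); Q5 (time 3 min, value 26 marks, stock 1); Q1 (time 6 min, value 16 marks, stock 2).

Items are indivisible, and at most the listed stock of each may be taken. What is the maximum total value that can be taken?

Best selections within time 32 and stock limits:
- 2×Q2 + 1×Q5: time 27, value 100
- 1×Q2 + 1×Q4 + 1×Q5 + 1×Q1: time 31, value 98
- 1×Q2 + 1×Q5 + 2×Q1: time 27, value 95
Best: 100 marks.

100 marks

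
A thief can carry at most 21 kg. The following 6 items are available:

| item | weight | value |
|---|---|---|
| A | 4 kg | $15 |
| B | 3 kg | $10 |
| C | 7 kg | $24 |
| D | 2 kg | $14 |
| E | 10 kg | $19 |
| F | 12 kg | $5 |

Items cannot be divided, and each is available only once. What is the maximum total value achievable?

Check high-value combinations within 21 kg:
- A+B+C+D: weight 4+3+7+2=16, value 15+10+24+14=63
- A+B+D+E: weight 4+3+2+10=19, value 15+10+14+19=58
- A+C+E: weight 4+7+10=21, value 15+24+19=58
- C+D+E: weight 7+2+10=19, value 24+14+19=57
- A+C+D: weight 4+7+2=13, value 15+24+14=53
Best: $63.

$63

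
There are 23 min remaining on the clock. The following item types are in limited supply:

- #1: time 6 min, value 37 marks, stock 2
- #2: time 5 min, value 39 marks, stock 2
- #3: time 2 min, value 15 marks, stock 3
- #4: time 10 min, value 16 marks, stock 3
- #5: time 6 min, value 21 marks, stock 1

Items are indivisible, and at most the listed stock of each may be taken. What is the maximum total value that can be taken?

Best selections within time 23 and stock limits:
- 1×#1 + 2×#2 + 3×#3: time 22, value 160
- 2×#1 + 1×#2 + 3×#3: time 23, value 158
- 2×#1 + 2×#2: time 22, value 152
- 1×#1 + 2×#2 + 2×#3: time 20, value 145
Best: 160 marks.

160 marks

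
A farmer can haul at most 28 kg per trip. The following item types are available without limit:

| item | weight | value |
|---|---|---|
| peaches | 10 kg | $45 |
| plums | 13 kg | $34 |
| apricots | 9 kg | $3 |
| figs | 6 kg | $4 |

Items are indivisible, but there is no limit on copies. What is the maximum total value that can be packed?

$94

Best value-per-unit is peaches at 45/10; filling with it alone gives 2×45 = 90.
Optimal mix: 2×peaches + 1×figs → weight 26, value 94.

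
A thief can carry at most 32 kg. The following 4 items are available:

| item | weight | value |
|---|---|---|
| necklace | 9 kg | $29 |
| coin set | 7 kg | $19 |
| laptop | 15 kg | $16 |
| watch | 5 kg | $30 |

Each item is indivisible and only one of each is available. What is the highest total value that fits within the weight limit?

Check high-value combinations within 32 kg:
- necklace+coin set+watch: weight 9+7+5=21, value 29+19+30=78
- necklace+laptop+watch: weight 9+15+5=29, value 29+16+30=75
- coin set+laptop+watch: weight 7+15+5=27, value 19+16+30=65
Best: $78.

$78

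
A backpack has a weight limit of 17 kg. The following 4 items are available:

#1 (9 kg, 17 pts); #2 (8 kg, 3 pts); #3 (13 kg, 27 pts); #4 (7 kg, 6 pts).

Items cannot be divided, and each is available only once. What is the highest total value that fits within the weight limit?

27 pts

Check high-value combinations within 17 kg:
- #3: weight 13, value 27
- #1+#4: weight 9+7=16, value 17+6=23
- #1+#2: weight 9+8=17, value 17+3=20
- #1: weight 9, value 17
Best: 27 pts.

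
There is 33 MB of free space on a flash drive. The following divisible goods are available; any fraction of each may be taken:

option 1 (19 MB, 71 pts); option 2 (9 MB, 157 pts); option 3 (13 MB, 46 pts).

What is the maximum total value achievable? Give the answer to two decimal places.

245.69

Take in order of value per unit:
- option 2 (157/9 per unit): all 9 → value 157, running total 157.00
- option 1 (71/19 per unit): all 19 → value 71, running total 228.00
- option 3 (46/13 per unit): 5 of 13 → value 5×46/13 = 17.6923, running total 245.69
Total 245.69.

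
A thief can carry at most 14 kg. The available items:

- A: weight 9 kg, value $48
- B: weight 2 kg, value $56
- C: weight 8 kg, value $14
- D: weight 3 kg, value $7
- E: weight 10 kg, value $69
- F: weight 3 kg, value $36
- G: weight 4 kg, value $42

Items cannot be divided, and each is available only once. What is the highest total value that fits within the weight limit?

$141

Check high-value combinations within 14 kg:
- B+D+F+G: weight 2+3+3+4=12, value 56+7+36+42=141
- A+B+F: weight 9+2+3=14, value 48+56+36=140
- B+F+G: weight 2+3+4=9, value 56+36+42=134
- B+E: weight 2+10=12, value 56+69=125
- B+C+G: weight 2+8+4=14, value 56+14+42=112
Best: $141.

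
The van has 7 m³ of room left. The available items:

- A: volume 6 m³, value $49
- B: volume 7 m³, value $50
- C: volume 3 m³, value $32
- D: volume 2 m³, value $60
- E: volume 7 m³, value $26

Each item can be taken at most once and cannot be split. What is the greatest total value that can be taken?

$92

This is a 0/1 knapsack; check combinations near the capacity.
- C+D: volume 3+2=5, value 32+60=92
- D: volume 2, value 60
- B: volume 7, value 50
- A: volume 6, value 49
Best: $92.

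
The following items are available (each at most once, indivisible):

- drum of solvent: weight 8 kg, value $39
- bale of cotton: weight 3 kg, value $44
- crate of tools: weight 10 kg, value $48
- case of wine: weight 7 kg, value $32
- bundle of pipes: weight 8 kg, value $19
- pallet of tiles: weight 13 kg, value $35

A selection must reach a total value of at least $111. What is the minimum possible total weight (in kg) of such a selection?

18

Subsets with value ≥ 111, sorted by total weight:
- drum of solvent+bale of cotton+case of wine: weight 18, value 115
- bale of cotton+crate of tools+case of wine: weight 20, value 124
- drum of solvent+bale of cotton+crate of tools: weight 21, value 131
- bale of cotton+crate of tools+bundle of pipes: weight 21, value 111
Minimum weight: 18 kg.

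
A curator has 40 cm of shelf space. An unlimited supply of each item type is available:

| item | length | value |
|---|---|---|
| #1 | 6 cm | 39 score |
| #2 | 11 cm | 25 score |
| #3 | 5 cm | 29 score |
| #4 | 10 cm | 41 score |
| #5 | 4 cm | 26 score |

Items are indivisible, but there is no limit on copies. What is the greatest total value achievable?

Best value-per-unit is #1 at 39/6; filling with it alone gives 6×39 = 234.
Optimal mix: 6×#1 + 1×#5 → length 40, value 260.

260 score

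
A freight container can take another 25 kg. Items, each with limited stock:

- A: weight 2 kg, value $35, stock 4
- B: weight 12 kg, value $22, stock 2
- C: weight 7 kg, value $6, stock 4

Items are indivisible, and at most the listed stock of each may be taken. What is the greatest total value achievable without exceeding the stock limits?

Best selections within weight 25 and stock limits:
- 4×A + 1×B: weight 20, value 162
- 4×A + 2×C: weight 22, value 152
Best: $162.

$162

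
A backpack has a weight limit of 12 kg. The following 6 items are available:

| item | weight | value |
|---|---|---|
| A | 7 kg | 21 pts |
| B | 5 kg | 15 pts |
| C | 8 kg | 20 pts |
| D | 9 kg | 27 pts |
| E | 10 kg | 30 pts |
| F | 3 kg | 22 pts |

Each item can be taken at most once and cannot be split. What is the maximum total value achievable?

Check high-value combinations within 12 kg:
- D+F: weight 9+3=12, value 27+22=49
- A+F: weight 7+3=10, value 21+22=43
- C+F: weight 8+3=11, value 20+22=42
- B+F: weight 5+3=8, value 15+22=37
Best: 49 pts.

49 pts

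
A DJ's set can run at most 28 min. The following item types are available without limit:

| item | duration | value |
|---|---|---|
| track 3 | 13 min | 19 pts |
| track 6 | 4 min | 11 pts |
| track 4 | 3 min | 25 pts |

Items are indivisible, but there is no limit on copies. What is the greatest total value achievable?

Best value-per-unit is track 4 at 25/3, and filling with it alone uses duration 9×3=27. No mix of the others beats 9×25 = 225.

225 pts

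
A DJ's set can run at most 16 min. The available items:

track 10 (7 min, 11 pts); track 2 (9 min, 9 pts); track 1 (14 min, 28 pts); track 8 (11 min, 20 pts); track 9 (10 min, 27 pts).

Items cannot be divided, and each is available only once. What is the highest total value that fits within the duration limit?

28 pts

Check high-value combinations within 16 min:
- track 1: duration 14, value 28
- track 9: duration 10, value 27
- track 8: duration 11, value 20
- track 10+track 2: duration 7+9=16, value 11+9=20
- track 10: duration 7, value 11
Best: 28 pts.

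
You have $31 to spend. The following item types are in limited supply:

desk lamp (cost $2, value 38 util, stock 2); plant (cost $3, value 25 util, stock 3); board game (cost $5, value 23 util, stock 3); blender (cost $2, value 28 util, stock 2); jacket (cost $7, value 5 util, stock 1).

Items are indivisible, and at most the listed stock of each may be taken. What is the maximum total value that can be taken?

253 util

Top feasible selections:
- 2×desk lamp + 3×plant + 2×board game + 2×blender: cost 27, value 253
- 2×desk lamp + 2×plant + 3×board game + 2×blender: cost 29, value 251
- 2×desk lamp + 3×plant + 3×board game + 1×blender: cost 30, value 248
- 1×desk lamp + 3×plant + 3×board game + 2×blender: cost 30, value 238
Best: 253 util.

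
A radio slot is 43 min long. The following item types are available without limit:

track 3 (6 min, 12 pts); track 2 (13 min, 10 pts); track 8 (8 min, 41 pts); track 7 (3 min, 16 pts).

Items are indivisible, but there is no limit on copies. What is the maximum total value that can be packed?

Best value-per-unit is track 7 at 16/3; filling with it alone gives 14×16 = 224.
Optimal mix: 2×track 8 + 9×track 7 → duration 43, value 226.

226 pts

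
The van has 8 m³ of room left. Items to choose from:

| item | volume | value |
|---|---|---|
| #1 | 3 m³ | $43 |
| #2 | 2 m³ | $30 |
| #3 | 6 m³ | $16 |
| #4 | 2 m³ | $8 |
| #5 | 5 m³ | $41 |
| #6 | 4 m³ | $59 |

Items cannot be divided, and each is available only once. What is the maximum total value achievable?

$102

Check high-value combinations within 8 m³:
- #1+#6: volume 3+4=7, value 43+59=102
- #2+#4+#6: volume 2+2+4=8, value 30+8+59=97
- #2+#6: volume 2+4=6, value 30+59=89
Best: $102.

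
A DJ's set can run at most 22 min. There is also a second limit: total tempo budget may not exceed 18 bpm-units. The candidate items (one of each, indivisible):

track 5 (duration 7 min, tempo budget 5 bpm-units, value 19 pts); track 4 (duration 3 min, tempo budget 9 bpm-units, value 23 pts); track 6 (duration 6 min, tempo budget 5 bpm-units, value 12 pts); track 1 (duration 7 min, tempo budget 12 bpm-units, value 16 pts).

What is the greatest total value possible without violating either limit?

Feasible sets respecting both limits:
- track 5+track 4: duration 10, tempo budget 14, value 42
- track 4+track 6: duration 9, tempo budget 14, value 35
- track 5+track 1: duration 14, tempo budget 17, value 35
- track 5+track 6: duration 13, tempo budget 10, value 31
Best: 42 pts.

42 pts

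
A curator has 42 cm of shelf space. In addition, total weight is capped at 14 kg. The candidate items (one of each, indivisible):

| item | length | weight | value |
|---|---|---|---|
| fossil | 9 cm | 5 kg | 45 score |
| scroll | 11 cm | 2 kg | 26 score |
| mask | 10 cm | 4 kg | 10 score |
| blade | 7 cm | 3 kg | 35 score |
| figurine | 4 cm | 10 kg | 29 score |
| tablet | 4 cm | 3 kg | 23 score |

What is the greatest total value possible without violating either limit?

129 score

Feasible sets respecting both limits:
- fossil+scroll+blade+tablet: length 31, weight 13, value 129
- fossil+scroll+mask+blade: length 37, weight 14, value 116
- fossil+scroll+blade: length 27, weight 10, value 106
- fossil+scroll+mask+tablet: length 34, weight 14, value 104
Best: 129 score.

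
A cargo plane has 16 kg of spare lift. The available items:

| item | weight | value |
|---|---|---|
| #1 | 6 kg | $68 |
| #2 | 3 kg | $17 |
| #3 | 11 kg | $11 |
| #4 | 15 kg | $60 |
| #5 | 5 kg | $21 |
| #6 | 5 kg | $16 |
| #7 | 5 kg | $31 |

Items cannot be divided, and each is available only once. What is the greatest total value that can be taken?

$120

Check high-value combinations within 16 kg:
- #1+#5+#7: weight 6+5+5=16, value 68+21+31=120
- #1+#2+#7: weight 6+3+5=14, value 68+17+31=116
- #1+#6+#7: weight 6+5+5=16, value 68+16+31=115
- #1+#2+#5: weight 6+3+5=14, value 68+17+21=106
- #1+#5+#6: weight 6+5+5=16, value 68+21+16=105
Best: $120.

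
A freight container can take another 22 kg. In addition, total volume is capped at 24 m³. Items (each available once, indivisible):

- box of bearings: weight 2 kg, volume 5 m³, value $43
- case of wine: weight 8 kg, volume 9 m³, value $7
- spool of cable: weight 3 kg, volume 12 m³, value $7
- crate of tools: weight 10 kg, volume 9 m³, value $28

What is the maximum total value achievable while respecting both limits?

$78

Feasible sets respecting both limits:
- box of bearings+case of wine+crate of tools: weight 20, volume 23, value 78
- box of bearings+crate of tools: weight 12, volume 14, value 71
- box of bearings+case of wine: weight 10, volume 14, value 50
- box of bearings+spool of cable: weight 5, volume 17, value 50
Best: $78.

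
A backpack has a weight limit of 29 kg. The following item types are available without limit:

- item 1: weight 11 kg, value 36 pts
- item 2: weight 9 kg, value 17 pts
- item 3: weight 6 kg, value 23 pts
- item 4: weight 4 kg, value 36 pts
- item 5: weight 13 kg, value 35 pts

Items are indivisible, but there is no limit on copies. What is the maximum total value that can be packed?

252 pts

Best value-per-unit is item 4 at 36/4, and filling with it alone uses weight 7×4=28. No mix of the others beats 7×36 = 252.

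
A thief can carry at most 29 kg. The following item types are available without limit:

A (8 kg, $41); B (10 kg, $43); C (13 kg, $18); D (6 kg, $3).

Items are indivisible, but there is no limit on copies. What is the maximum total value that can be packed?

Best value-per-unit is A at 41/8; filling with it alone gives 3×41 = 123.
Optimal mix: 1×A + 2×B → weight 28, value 127.

$127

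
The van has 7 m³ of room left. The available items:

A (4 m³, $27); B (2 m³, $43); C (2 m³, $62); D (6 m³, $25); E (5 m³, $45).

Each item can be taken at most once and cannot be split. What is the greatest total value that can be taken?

Check high-value combinations within 7 m³:
- C+E: volume 2+5=7, value 62+45=107
- B+C: volume 2+2=4, value 43+62=105
- A+C: volume 4+2=6, value 27+62=89
Best: $107.

$107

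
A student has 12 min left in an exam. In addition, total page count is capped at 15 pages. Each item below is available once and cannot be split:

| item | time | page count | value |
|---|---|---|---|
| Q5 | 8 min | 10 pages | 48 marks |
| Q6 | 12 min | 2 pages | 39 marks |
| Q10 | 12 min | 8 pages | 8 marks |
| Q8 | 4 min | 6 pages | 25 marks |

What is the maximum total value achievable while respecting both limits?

Feasible sets respecting both limits:
- Q5: time 8, page count 10, value 48
- Q6: time 12, page count 2, value 39
- Q8: time 4, page count 6, value 25
Best: 48 marks.

48 marks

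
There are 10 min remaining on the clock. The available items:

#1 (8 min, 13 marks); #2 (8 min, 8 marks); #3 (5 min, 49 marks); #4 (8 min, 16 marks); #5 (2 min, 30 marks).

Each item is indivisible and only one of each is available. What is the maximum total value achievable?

Check high-value combinations within 10 min:
- #3+#5: time 5+2=7, value 49+30=79
- #3: time 5, value 49
- #4+#5: time 8+2=10, value 16+30=46
- #1+#5: time 8+2=10, value 13+30=43
- #2+#5: time 8+2=10, value 8+30=38
Best: 79 marks.

79 marks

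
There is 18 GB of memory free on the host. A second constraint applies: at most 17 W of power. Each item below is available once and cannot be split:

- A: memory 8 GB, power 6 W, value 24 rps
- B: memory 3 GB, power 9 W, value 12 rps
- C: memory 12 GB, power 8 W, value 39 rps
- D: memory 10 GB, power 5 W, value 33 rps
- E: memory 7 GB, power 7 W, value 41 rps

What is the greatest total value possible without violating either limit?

74 rps

Feasible sets respecting both limits:
- D+E: memory 17, power 12, value 74
- A+E: memory 15, power 13, value 65
- A+D: memory 18, power 11, value 57
Best: 74 rps.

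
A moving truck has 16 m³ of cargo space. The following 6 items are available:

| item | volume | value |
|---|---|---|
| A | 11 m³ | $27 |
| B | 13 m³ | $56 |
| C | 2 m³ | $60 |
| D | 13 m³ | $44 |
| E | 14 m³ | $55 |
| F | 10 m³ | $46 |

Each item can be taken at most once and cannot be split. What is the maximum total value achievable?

This is a 0/1 knapsack; check combinations near the capacity.
- B+C: volume 13+2=15, value 56+60=116
- C+E: volume 2+14=16, value 60+55=115
- C+F: volume 2+10=12, value 60+46=106
- C+D: volume 2+13=15, value 60+44=104
Best: $116.

$116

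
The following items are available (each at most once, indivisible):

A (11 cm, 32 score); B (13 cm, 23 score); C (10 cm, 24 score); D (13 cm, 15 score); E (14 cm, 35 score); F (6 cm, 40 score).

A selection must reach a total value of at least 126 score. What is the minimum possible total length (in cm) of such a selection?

Subsets with value ≥ 126, sorted by total length:
- A+C+E+F: length 41, value 131
- A+B+E+F: length 44, value 130
Minimum length: 41 cm.

41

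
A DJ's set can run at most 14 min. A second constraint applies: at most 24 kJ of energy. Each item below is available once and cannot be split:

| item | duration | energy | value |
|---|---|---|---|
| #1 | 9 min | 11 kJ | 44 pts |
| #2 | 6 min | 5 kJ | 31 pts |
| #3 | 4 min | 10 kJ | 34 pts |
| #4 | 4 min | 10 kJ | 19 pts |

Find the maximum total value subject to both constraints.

78 pts

Feasible sets respecting both limits:
- #1+#3: duration 13, energy 21, value 78
- #2+#3: duration 10, energy 15, value 65
- #1+#4: duration 13, energy 21, value 63
- #3+#4: duration 8, energy 20, value 53
Best: 78 pts.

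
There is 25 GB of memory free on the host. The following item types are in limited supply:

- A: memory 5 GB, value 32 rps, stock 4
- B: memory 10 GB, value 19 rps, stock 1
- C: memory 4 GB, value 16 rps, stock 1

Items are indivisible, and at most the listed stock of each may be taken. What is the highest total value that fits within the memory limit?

144 rps

Best selections within memory 25 and stock limits:
- 4×A + 1×C: memory 24, value 144
- 4×A: memory 20, value 128
Best: 144 rps.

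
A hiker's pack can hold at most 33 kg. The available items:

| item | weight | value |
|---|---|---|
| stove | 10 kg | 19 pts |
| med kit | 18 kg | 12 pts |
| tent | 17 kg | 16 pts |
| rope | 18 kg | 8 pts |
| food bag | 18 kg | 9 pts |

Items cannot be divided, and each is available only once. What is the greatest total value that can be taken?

35 pts

Check high-value combinations within 33 kg:
- stove+tent: weight 10+17=27, value 19+16=35
- stove+med kit: weight 10+18=28, value 19+12=31
- stove+food bag: weight 10+18=28, value 19+9=28
- stove+rope: weight 10+18=28, value 19+8=27
- stove: weight 10, value 19
Best: 35 pts.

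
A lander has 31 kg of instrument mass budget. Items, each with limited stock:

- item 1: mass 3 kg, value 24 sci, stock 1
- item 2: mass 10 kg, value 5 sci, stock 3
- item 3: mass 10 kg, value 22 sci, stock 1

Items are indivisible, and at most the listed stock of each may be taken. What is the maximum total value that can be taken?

51 sci

Best selections within mass 31 and stock limits:
- 1×item 1 + 1×item 2 + 1×item 3: mass 23, value 51
- 1×item 1 + 1×item 3: mass 13, value 46
Best: 51 sci.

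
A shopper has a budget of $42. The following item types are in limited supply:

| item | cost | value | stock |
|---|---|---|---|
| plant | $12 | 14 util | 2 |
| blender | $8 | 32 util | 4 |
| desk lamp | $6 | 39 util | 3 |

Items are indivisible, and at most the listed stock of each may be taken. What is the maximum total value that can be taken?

Best selections within cost 42 and stock limits:
- 3×blender + 3×desk lamp: cost 42, value 213
- 2×blender + 3×desk lamp: cost 34, value 181
- 3×blender + 2×desk lamp: cost 36, value 174
Best: 213 util.

213 util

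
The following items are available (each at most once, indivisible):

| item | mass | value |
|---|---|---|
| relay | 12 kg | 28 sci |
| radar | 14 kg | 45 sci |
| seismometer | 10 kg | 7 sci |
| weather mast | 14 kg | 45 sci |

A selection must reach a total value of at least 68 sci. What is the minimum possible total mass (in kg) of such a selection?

26

Subsets with value ≥ 68, sorted by total mass:
- relay+radar: mass 26, value 73
- relay+weather mast: mass 26, value 73
- radar+weather mast: mass 28, value 90
- relay+radar+seismometer: mass 36, value 80
Minimum mass: 26 kg.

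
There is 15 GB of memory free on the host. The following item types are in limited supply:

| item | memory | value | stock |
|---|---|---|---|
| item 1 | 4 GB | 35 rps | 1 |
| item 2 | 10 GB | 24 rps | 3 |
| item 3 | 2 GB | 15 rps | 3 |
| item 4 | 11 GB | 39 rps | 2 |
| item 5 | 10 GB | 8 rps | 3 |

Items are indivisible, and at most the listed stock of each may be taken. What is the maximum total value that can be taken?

80 rps

Top feasible selections:
- 1×item 1 + 3×item 3: memory 10, value 80
- 1×item 1 + 1×item 4: memory 15, value 74
Best: 80 rps.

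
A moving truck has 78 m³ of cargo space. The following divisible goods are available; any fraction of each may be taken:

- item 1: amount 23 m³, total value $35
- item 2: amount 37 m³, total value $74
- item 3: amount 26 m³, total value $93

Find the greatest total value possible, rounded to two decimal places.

Take in order of value per unit:
- item 3 (93/26 per unit): all 26 → value 93, running total 93.00
- item 2 (74/37 per unit): all 37 → value 74, running total 167.00
- item 1 (35/23 per unit): 15 of 23 → value 15×35/23 = 22.8261, running total 189.83
Total 189.83.

189.83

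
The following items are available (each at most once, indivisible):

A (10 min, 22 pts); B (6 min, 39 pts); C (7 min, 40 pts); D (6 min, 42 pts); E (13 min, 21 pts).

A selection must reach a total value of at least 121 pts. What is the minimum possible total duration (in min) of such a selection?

Subsets with value ≥ 121, sorted by total duration:
- B+C+D: duration 19, value 121
- A+B+C+D: duration 29, value 143
- B+C+D+E: duration 32, value 142
- A+B+D+E: duration 35, value 124
Minimum duration: 19 min.

19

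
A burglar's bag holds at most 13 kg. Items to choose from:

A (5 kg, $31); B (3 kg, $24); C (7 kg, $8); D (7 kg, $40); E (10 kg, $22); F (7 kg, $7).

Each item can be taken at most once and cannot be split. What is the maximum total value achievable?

Check high-value combinations within 13 kg:
- A+D: weight 5+7=12, value 31+40=71
- B+D: weight 3+7=10, value 24+40=64
- A+B: weight 5+3=8, value 31+24=55
- B+E: weight 3+10=13, value 24+22=46
Best: $71.

$71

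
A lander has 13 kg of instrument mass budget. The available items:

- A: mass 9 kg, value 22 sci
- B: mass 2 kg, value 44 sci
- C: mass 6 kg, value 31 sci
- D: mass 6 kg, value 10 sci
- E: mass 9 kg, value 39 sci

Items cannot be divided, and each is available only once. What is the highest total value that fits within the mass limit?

83 sci

Check high-value combinations within 13 kg:
- B+E: mass 2+9=11, value 44+39=83
- B+C: mass 2+6=8, value 44+31=75
- A+B: mass 9+2=11, value 22+44=66
- B+D: mass 2+6=8, value 44+10=54
Best: 83 sci.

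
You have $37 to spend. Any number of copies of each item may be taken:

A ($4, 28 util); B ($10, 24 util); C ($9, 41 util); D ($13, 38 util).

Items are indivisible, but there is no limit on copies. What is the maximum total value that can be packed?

252 util

Best value-per-unit is A at 28/4, and filling with it alone uses cost 9×4=36. No mix of the others beats 9×28 = 252.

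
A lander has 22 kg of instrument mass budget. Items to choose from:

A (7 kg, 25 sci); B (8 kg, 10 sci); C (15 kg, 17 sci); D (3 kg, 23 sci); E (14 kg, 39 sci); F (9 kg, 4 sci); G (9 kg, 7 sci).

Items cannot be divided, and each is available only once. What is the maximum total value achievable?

Check high-value combinations within 22 kg:
- A+E: mass 7+14=21, value 25+39=64
- D+E: mass 3+14=17, value 23+39=62
- A+B+D: mass 7+8+3=18, value 25+10+23=58
Best: 64 sci.

64 sci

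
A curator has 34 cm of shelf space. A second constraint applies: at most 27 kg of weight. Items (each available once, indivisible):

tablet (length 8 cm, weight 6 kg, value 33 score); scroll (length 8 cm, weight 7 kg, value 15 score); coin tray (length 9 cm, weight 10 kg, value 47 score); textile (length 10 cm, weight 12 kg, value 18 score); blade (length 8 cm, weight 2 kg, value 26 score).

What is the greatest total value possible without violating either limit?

Feasible sets respecting both limits:
- tablet+scroll+coin tray+blade: length 33, weight 25, value 121
- tablet+coin tray+blade: length 25, weight 18, value 106
- tablet+scroll+coin tray: length 25, weight 23, value 95
- tablet+scroll+textile+blade: length 34, weight 27, value 92
Best: 121 score.

121 score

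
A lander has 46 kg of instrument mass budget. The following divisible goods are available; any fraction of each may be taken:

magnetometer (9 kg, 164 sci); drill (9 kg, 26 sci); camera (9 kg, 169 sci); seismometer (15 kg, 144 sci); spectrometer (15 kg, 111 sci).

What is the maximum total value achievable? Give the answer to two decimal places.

573.20

Take in order of value per unit:
- camera (169/9 per unit): all 9 → value 169, running total 169.00
- magnetometer (164/9 per unit): all 9 → value 164, running total 333.00
- seismometer (144/15 per unit): all 15 → value 144, running total 477.00
- spectrometer (111/15 per unit): 13 of 15 → value 13×111/15 = 96.2000, running total 573.20
Total 573.20.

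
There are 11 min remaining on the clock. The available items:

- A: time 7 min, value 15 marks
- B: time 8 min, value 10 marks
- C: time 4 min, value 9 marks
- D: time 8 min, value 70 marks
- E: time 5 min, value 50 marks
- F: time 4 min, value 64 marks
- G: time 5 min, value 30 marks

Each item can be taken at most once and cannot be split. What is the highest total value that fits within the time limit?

Check high-value combinations within 11 min:
- E+F: time 5+4=9, value 50+64=114
- F+G: time 4+5=9, value 64+30=94
- E+G: time 5+5=10, value 50+30=80
- A+F: time 7+4=11, value 15+64=79
Best: 114 marks.

114 marks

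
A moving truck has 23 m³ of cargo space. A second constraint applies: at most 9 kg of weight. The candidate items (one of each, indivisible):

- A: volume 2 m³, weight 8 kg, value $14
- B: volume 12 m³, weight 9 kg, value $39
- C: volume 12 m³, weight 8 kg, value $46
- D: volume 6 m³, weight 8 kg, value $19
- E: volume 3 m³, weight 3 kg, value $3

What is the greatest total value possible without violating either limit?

$46

Feasible sets respecting both limits:
- C: volume 12, weight 8, value 46
- B: volume 12, weight 9, value 39
- D: volume 6, weight 8, value 19
Best: $46.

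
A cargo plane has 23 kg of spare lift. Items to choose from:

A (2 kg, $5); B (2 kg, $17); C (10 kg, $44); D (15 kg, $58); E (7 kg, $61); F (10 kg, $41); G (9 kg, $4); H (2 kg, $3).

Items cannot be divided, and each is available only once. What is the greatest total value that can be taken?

Check high-value combinations within 23 kg:
- A+B+C+E+H: weight 2+2+10+7+2=23, value 5+17+44+61+3=130
- A+B+C+E: weight 2+2+10+7=21, value 5+17+44+61=127
- A+B+E+F+H: weight 2+2+7+10+2=23, value 5+17+61+41+3=127
Best: $130.

$130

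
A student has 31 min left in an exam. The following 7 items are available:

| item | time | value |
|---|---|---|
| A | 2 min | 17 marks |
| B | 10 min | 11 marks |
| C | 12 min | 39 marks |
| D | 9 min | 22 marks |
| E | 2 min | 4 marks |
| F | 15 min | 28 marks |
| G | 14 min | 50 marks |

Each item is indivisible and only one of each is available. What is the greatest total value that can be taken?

Check high-value combinations within 31 min:
- A+C+E+G: time 2+12+2+14=30, value 17+39+4+50=110
- A+C+G: time 2+12+14=28, value 17+39+50=106
- A+F+G: time 2+15+14=31, value 17+28+50=95
- A+D+E+G: time 2+9+2+14=27, value 17+22+4+50=93
Best: 110 marks.

110 marks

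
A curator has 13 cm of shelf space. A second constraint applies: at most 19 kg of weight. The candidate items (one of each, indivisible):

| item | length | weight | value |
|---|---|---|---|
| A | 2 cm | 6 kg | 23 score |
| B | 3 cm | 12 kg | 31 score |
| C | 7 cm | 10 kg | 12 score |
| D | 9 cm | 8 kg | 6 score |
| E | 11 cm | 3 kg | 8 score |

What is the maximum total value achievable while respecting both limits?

54 score

Feasible sets respecting both limits:
- A+B: length 5, weight 18, value 54
- A+C: length 9, weight 16, value 35
- B: length 3, weight 12, value 31
Best: 54 score.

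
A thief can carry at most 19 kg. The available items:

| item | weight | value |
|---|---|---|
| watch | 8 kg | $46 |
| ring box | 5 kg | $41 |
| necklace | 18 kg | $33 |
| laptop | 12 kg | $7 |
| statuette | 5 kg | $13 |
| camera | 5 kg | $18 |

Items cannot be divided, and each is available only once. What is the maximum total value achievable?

$105

This is a 0/1 knapsack; check combinations near the capacity.
- watch+ring box+camera: weight 8+5+5=18, value 46+41+18=105
- watch+ring box+statuette: weight 8+5+5=18, value 46+41+13=100
- watch+ring box: weight 8+5=13, value 46+41=87
- watch+statuette+camera: weight 8+5+5=18, value 46+13+18=77
Best: $105.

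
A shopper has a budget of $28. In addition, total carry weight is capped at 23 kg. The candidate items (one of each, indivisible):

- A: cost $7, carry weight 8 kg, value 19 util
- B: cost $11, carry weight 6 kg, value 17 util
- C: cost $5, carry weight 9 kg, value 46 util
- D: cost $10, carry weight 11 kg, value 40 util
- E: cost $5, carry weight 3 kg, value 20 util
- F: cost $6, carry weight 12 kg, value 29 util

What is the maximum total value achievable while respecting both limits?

106 util

Feasible sets respecting both limits:
- C+D+E: cost 20, carry weight 23, value 106
- C+D: cost 15, carry weight 20, value 86
- A+C+E: cost 17, carry weight 20, value 85
Best: 106 util.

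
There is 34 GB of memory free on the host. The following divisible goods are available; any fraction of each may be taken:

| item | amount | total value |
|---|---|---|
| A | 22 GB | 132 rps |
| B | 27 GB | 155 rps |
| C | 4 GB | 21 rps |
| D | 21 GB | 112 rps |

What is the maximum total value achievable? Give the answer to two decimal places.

200.89

Take in order of value per unit:
- A (132/22 per unit): all 22 → value 132, running total 132.00
- B (155/27 per unit): 12 of 27 → value 12×155/27 = 68.8889, running total 200.89
Total 200.89.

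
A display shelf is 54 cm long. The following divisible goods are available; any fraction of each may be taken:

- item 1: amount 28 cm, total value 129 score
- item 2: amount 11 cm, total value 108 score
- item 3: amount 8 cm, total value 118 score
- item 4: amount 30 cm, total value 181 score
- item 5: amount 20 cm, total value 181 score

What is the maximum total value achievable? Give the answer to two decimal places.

497.50

Take in order of value per unit:
- item 3 (118/8 per unit): all 8 → value 118, running total 118.00
- item 2 (108/11 per unit): all 11 → value 108, running total 226.00
- item 5 (181/20 per unit): all 20 → value 181, running total 407.00
- item 4 (181/30 per unit): 15 of 30 → value 15×181/30 = 90.5000, running total 497.50
Total 497.50.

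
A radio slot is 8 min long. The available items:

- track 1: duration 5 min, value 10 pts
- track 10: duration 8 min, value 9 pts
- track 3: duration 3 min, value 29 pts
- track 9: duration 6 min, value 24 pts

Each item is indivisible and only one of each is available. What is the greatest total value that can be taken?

Check high-value combinations within 8 min:
- track 1+track 3: duration 5+3=8, value 10+29=39
- track 3: duration 3, value 29
- track 9: duration 6, value 24
- track 1: duration 5, value 10
Best: 39 pts.

39 pts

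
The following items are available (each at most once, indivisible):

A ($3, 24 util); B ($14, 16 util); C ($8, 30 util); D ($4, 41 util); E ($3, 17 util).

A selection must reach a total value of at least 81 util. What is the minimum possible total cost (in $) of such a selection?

Subsets with value ≥ 81, sorted by total cost:
- A+D+E: cost 10, value 82
- A+C+D: cost 15, value 95
Minimum cost: 10 $.

10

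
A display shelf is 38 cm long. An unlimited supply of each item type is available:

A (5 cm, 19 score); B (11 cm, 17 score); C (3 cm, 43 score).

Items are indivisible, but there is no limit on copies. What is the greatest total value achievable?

516 score

Best value-per-unit is C at 43/3, and filling with it alone uses length 12×3=36. No mix of the others beats 12×43 = 516.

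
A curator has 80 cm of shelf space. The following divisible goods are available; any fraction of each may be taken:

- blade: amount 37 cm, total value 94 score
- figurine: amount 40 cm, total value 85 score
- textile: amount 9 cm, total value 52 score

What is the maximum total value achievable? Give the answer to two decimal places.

218.25

Take in order of value per unit:
- textile (52/9 per unit): all 9 → value 52, running total 52.00
- blade (94/37 per unit): all 37 → value 94, running total 146.00
- figurine (85/40 per unit): 34 of 40 → value 34×85/40 = 72.2500, running total 218.25
Total 218.25.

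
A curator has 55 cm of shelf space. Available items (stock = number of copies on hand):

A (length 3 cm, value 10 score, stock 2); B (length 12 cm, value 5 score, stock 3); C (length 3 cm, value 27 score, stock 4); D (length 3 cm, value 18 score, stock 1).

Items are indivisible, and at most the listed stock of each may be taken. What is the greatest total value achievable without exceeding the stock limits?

Top feasible selections:
- 2×A + 2×B + 4×C + 1×D: length 45, value 156
- 2×A + 1×B + 4×C + 1×D: length 33, value 151
- 1×A + 3×B + 4×C + 1×D: length 54, value 151
Best: 156 score.

156 score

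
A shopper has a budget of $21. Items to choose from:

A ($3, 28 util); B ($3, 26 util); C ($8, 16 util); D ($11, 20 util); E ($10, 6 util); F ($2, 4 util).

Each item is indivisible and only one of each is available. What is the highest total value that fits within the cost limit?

78 util

Check high-value combinations within $21:
- A+B+D+F: cost 3+3+11+2=19, value 28+26+20+4=78
- A+B+C+F: cost 3+3+8+2=16, value 28+26+16+4=74
- A+B+D: cost 3+3+11=17, value 28+26+20=74
- A+B+C: cost 3+3+8=14, value 28+26+16=70
Best: 78 util.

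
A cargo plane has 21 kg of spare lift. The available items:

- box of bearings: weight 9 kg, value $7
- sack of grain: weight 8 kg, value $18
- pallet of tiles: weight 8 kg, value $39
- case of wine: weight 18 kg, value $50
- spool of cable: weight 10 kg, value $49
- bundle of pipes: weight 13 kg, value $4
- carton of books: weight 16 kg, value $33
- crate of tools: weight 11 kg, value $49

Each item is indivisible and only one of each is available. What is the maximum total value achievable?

Check high-value combinations within 21 kg:
- spool of cable+crate of tools: weight 10+11=21, value 49+49=98
- pallet of tiles+spool of cable: weight 8+10=18, value 39+49=88
- pallet of tiles+crate of tools: weight 8+11=19, value 39+49=88
- sack of grain+spool of cable: weight 8+10=18, value 18+49=67
Best: $98.

$98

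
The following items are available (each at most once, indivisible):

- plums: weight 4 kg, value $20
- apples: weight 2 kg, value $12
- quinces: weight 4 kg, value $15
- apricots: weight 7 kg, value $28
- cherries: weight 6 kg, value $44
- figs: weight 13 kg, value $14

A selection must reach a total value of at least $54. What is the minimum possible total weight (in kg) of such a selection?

Subsets with value ≥ 54, sorted by total weight:
- apples+cherries: weight 8, value 56
- plums+cherries: weight 10, value 64
- quinces+cherries: weight 10, value 59
- plums+apples+cherries: weight 12, value 76
Minimum weight: 8 kg.

8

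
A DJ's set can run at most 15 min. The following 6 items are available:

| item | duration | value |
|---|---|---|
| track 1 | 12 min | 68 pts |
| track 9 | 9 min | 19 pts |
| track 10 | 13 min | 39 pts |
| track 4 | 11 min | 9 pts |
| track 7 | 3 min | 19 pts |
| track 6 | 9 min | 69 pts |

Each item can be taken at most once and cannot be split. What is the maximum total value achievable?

Check high-value combinations within 15 min:
- track 7+track 6: duration 3+9=12, value 19+69=88
- track 1+track 7: duration 12+3=15, value 68+19=87
- track 6: duration 9, value 69
Best: 88 pts.

88 pts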